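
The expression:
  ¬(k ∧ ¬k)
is always true.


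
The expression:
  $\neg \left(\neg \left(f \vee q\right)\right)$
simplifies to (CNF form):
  $f \vee q$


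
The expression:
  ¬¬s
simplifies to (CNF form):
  s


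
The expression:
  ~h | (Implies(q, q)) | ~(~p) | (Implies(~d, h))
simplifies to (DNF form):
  True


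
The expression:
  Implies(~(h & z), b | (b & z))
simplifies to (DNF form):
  b | (h & z)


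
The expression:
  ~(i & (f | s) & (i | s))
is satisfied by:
  {f: False, i: False, s: False}
  {s: True, f: False, i: False}
  {f: True, s: False, i: False}
  {s: True, f: True, i: False}
  {i: True, s: False, f: False}


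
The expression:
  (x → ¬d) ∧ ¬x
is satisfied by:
  {x: False}


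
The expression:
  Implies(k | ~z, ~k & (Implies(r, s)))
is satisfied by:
  {z: True, s: True, k: False, r: False}
  {z: True, s: False, k: False, r: False}
  {s: True, r: False, z: False, k: False}
  {r: False, s: False, z: False, k: False}
  {r: True, z: True, s: True, k: False}
  {r: True, z: True, s: False, k: False}
  {r: True, s: True, z: False, k: False}


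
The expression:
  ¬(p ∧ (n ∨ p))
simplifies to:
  ¬p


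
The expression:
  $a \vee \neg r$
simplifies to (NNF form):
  $a \vee \neg r$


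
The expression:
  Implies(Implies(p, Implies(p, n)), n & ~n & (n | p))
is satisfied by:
  {p: True, n: False}


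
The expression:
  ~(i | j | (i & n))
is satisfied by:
  {i: False, j: False}


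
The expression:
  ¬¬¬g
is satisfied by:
  {g: False}


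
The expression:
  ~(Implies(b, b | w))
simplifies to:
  False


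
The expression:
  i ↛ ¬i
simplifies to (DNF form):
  i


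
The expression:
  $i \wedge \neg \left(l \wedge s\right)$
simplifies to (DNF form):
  $\left(i \wedge \neg l\right) \vee \left(i \wedge \neg s\right)$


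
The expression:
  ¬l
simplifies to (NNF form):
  ¬l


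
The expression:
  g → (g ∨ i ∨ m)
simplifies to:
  True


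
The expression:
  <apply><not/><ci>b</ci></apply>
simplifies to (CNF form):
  <apply><not/><ci>b</ci></apply>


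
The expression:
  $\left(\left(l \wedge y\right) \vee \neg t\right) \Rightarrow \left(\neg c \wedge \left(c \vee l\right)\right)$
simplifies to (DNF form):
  $\left(l \wedge \neg c\right) \vee \left(t \wedge \neg l\right) \vee \left(t \wedge \neg y\right)$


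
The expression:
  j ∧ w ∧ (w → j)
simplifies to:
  j ∧ w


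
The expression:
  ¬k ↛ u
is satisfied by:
  {u: True, k: False}
  {k: False, u: False}
  {k: True, u: True}


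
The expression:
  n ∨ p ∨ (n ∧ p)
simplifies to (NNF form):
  n ∨ p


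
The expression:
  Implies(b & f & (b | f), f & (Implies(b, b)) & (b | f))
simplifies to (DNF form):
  True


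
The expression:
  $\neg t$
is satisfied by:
  {t: False}


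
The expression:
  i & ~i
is never true.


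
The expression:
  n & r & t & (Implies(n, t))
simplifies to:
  n & r & t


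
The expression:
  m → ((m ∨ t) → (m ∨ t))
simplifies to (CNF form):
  True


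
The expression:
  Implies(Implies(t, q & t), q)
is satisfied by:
  {t: True, q: True}
  {t: True, q: False}
  {q: True, t: False}


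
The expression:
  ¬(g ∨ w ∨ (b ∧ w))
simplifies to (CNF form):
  ¬g ∧ ¬w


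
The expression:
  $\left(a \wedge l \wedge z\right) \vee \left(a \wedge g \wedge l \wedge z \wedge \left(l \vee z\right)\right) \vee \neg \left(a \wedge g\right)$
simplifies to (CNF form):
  $\left(l \vee \neg a \vee \neg g\right) \wedge \left(z \vee \neg a \vee \neg g\right)$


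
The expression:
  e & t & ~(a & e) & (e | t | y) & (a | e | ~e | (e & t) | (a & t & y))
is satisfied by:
  {t: True, e: True, a: False}


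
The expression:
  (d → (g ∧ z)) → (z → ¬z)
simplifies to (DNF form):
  (d ∧ ¬g) ∨ ¬z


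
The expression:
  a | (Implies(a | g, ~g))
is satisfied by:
  {a: True, g: False}
  {g: False, a: False}
  {g: True, a: True}


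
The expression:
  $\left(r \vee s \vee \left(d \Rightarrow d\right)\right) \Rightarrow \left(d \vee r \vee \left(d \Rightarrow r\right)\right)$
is always true.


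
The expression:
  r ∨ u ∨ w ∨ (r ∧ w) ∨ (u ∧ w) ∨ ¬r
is always true.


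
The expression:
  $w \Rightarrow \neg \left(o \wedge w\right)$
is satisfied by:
  {w: False, o: False}
  {o: True, w: False}
  {w: True, o: False}


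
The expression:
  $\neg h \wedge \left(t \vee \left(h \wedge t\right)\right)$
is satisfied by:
  {t: True, h: False}


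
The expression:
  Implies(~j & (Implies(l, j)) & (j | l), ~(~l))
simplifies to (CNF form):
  True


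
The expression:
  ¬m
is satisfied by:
  {m: False}


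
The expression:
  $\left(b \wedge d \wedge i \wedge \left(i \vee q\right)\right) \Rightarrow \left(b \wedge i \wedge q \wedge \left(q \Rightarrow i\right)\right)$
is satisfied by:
  {q: True, d: False, b: False, i: False}
  {q: False, d: False, b: False, i: False}
  {q: True, i: True, d: False, b: False}
  {i: True, q: False, d: False, b: False}
  {q: True, b: True, i: False, d: False}
  {b: True, i: False, d: False, q: False}
  {q: True, i: True, b: True, d: False}
  {i: True, b: True, q: False, d: False}
  {q: True, d: True, i: False, b: False}
  {d: True, i: False, b: False, q: False}
  {q: True, i: True, d: True, b: False}
  {i: True, d: True, q: False, b: False}
  {q: True, b: True, d: True, i: False}
  {b: True, d: True, i: False, q: False}
  {q: True, i: True, b: True, d: True}


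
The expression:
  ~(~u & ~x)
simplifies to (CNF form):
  u | x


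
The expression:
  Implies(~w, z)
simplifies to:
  w | z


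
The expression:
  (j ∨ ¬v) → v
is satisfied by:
  {v: True}


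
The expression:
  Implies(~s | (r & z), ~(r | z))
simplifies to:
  (s & ~r) | (s & ~z) | (~r & ~z)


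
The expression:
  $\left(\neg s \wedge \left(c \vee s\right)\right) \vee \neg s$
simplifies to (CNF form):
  $\neg s$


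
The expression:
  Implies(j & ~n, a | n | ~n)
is always true.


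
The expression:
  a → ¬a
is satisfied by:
  {a: False}


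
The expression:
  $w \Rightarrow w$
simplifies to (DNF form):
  $\text{True}$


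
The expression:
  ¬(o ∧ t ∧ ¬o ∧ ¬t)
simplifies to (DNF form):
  True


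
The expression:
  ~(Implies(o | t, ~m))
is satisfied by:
  {m: True, t: True, o: True}
  {m: True, t: True, o: False}
  {m: True, o: True, t: False}


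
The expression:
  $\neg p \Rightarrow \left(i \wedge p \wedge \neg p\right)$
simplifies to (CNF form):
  $p$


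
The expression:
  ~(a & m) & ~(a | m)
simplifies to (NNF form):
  ~a & ~m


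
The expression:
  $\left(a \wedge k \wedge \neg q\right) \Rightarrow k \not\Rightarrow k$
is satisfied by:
  {q: True, k: False, a: False}
  {k: False, a: False, q: False}
  {a: True, q: True, k: False}
  {a: True, k: False, q: False}
  {q: True, k: True, a: False}
  {k: True, q: False, a: False}
  {a: True, k: True, q: True}


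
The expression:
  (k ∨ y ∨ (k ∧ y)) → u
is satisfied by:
  {u: True, k: False, y: False}
  {y: True, u: True, k: False}
  {u: True, k: True, y: False}
  {y: True, u: True, k: True}
  {y: False, k: False, u: False}


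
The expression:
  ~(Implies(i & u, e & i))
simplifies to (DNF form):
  i & u & ~e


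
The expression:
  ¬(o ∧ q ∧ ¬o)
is always true.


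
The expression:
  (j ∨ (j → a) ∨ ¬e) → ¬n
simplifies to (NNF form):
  ¬n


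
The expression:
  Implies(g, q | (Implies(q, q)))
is always true.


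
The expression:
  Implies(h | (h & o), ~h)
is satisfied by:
  {h: False}


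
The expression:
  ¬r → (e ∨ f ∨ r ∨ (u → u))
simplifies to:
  True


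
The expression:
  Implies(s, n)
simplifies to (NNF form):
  n | ~s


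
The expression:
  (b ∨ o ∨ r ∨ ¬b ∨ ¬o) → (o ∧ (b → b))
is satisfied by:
  {o: True}


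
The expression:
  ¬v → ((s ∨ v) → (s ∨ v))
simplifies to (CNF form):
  True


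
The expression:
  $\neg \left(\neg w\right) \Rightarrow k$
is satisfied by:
  {k: True, w: False}
  {w: False, k: False}
  {w: True, k: True}


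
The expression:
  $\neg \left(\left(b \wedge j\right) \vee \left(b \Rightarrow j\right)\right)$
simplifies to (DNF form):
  $b \wedge \neg j$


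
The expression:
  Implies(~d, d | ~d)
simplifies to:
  True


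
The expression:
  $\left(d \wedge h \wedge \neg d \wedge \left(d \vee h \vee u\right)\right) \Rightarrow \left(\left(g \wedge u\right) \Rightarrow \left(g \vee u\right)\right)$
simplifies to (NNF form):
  $\text{True}$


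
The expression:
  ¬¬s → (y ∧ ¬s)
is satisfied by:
  {s: False}


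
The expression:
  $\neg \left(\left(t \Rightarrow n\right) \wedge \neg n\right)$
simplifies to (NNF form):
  $n \vee t$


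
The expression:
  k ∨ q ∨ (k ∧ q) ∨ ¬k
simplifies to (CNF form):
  True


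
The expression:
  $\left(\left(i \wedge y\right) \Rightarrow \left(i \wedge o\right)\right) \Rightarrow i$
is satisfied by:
  {i: True}


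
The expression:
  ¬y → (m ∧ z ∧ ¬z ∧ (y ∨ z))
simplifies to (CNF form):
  y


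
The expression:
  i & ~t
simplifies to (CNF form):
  i & ~t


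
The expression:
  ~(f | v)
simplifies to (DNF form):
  ~f & ~v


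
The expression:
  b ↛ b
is never true.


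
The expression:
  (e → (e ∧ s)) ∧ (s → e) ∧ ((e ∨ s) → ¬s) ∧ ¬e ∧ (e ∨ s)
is never true.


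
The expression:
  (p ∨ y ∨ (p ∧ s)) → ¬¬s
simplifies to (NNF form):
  s ∨ (¬p ∧ ¬y)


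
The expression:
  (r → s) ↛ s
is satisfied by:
  {r: False, s: False}


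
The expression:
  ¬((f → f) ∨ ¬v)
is never true.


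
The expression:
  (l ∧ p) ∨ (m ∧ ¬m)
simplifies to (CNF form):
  l ∧ p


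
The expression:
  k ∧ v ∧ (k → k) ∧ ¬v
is never true.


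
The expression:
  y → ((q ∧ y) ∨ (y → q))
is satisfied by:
  {q: True, y: False}
  {y: False, q: False}
  {y: True, q: True}


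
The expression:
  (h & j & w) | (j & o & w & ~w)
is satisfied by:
  {h: True, j: True, w: True}


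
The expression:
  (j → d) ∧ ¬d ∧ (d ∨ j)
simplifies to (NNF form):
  False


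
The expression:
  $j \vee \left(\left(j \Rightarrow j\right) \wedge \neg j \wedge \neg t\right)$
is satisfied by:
  {j: True, t: False}
  {t: False, j: False}
  {t: True, j: True}


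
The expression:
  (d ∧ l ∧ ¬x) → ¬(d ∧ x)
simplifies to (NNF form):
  True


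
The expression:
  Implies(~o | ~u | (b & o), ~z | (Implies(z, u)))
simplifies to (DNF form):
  u | ~z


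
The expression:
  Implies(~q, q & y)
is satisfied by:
  {q: True}


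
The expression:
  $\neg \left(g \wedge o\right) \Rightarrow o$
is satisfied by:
  {o: True}


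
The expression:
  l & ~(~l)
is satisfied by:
  {l: True}


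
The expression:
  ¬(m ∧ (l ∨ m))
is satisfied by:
  {m: False}


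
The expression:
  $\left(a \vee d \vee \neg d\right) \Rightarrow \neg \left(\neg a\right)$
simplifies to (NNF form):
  $a$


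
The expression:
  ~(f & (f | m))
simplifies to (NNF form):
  ~f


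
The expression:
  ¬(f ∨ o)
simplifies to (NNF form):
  ¬f ∧ ¬o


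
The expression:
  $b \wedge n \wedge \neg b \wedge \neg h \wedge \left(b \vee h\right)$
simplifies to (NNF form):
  $\text{False}$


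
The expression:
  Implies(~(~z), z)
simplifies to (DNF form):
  True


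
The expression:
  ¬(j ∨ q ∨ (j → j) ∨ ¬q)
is never true.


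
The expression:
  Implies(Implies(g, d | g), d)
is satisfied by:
  {d: True}


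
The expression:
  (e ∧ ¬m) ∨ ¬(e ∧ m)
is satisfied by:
  {m: False, e: False}
  {e: True, m: False}
  {m: True, e: False}


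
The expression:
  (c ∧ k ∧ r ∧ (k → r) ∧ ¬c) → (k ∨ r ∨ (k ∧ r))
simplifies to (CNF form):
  True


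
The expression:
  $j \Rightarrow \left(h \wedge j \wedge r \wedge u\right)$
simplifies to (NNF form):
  $\left(h \wedge r \wedge u\right) \vee \neg j$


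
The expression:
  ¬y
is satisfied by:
  {y: False}


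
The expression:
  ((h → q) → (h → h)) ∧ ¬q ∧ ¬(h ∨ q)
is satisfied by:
  {q: False, h: False}


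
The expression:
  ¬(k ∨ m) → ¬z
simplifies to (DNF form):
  k ∨ m ∨ ¬z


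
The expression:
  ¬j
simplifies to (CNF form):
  ¬j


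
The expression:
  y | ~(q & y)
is always true.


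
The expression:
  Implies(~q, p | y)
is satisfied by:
  {y: True, q: True, p: True}
  {y: True, q: True, p: False}
  {y: True, p: True, q: False}
  {y: True, p: False, q: False}
  {q: True, p: True, y: False}
  {q: True, p: False, y: False}
  {p: True, q: False, y: False}


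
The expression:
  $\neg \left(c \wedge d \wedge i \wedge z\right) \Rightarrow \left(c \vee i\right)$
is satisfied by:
  {i: True, c: True}
  {i: True, c: False}
  {c: True, i: False}


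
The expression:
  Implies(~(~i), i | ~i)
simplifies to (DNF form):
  True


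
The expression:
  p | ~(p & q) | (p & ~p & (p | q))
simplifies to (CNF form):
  True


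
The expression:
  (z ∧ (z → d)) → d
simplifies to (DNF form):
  True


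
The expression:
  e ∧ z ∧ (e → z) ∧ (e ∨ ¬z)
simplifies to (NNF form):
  e ∧ z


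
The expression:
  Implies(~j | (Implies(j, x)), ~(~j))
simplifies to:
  j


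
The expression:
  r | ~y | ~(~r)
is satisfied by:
  {r: True, y: False}
  {y: False, r: False}
  {y: True, r: True}


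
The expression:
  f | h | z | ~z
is always true.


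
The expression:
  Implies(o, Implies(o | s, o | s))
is always true.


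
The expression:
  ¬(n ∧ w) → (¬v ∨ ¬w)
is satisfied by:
  {n: True, w: False, v: False}
  {w: False, v: False, n: False}
  {n: True, v: True, w: False}
  {v: True, w: False, n: False}
  {n: True, w: True, v: False}
  {w: True, n: False, v: False}
  {n: True, v: True, w: True}


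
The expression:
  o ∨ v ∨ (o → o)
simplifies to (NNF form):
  True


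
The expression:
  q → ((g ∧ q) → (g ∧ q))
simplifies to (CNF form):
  True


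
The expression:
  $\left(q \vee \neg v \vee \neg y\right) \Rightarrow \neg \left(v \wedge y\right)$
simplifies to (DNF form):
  $\neg q \vee \neg v \vee \neg y$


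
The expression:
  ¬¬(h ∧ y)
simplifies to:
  h ∧ y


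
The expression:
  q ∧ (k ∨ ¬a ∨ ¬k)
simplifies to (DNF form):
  q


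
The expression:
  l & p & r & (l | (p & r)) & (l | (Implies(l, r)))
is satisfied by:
  {r: True, p: True, l: True}


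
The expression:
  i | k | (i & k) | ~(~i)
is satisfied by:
  {i: True, k: True}
  {i: True, k: False}
  {k: True, i: False}


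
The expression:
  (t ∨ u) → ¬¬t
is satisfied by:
  {t: True, u: False}
  {u: False, t: False}
  {u: True, t: True}


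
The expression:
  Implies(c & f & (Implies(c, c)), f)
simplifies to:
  True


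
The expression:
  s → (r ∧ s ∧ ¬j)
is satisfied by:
  {r: True, s: False, j: False}
  {r: False, s: False, j: False}
  {j: True, r: True, s: False}
  {j: True, r: False, s: False}
  {s: True, r: True, j: False}


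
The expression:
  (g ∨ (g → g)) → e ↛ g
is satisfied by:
  {e: True, g: False}


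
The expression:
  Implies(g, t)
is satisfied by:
  {t: True, g: False}
  {g: False, t: False}
  {g: True, t: True}


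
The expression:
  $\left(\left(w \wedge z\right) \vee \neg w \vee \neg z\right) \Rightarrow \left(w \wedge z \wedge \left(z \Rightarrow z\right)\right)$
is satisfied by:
  {z: True, w: True}


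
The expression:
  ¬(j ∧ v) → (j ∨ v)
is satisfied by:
  {v: True, j: True}
  {v: True, j: False}
  {j: True, v: False}


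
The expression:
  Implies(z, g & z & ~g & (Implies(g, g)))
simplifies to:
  ~z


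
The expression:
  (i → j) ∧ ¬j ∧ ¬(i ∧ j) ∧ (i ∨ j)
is never true.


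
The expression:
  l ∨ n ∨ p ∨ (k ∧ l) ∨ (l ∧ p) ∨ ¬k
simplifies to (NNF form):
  l ∨ n ∨ p ∨ ¬k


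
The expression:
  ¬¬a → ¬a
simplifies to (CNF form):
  ¬a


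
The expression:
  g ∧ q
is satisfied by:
  {g: True, q: True}


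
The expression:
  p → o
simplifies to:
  o ∨ ¬p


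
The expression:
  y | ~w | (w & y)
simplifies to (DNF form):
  y | ~w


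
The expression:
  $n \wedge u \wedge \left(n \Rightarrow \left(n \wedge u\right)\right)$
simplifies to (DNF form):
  $n \wedge u$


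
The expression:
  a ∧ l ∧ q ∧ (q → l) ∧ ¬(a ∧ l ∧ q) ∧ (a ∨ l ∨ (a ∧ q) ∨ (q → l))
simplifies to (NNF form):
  False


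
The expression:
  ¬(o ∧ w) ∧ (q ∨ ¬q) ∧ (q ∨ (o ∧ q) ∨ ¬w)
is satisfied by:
  {q: True, o: False, w: False}
  {o: False, w: False, q: False}
  {q: True, o: True, w: False}
  {o: True, q: False, w: False}
  {w: True, q: True, o: False}


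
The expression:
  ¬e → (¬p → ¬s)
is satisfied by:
  {e: True, p: True, s: False}
  {e: True, s: False, p: False}
  {p: True, s: False, e: False}
  {p: False, s: False, e: False}
  {e: True, p: True, s: True}
  {e: True, s: True, p: False}
  {p: True, s: True, e: False}


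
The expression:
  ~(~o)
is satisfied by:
  {o: True}


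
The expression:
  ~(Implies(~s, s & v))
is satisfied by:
  {s: False}


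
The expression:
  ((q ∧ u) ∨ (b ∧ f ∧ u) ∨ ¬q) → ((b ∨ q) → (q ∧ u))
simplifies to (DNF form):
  q ∨ ¬b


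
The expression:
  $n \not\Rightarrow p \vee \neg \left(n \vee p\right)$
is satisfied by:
  {p: False}


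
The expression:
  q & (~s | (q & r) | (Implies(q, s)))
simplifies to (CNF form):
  q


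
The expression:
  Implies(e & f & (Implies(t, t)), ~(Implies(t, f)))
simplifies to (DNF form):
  ~e | ~f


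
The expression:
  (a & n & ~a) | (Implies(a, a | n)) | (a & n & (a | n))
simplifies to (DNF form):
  True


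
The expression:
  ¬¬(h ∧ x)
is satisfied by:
  {h: True, x: True}


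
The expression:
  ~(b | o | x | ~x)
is never true.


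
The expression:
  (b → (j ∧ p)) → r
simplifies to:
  r ∨ (b ∧ ¬j) ∨ (b ∧ ¬p)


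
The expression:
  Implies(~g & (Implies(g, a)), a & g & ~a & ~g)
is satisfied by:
  {g: True}


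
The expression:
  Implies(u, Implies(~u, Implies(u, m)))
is always true.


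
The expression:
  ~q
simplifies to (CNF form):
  ~q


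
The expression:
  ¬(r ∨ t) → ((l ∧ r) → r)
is always true.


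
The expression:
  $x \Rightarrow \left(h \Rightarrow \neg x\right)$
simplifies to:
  $\neg h \vee \neg x$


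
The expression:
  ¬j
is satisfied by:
  {j: False}


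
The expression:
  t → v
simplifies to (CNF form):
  v ∨ ¬t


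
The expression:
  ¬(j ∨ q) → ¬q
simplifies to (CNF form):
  True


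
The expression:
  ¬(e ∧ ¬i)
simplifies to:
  i ∨ ¬e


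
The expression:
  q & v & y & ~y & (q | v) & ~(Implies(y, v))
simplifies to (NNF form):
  False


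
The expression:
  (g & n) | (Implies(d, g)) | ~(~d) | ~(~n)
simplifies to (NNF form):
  True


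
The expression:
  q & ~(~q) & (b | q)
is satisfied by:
  {q: True}


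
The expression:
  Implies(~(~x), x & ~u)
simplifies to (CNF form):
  ~u | ~x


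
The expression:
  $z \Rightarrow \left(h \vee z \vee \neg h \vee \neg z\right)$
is always true.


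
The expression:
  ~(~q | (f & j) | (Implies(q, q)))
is never true.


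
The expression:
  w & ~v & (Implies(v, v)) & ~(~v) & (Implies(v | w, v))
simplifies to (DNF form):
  False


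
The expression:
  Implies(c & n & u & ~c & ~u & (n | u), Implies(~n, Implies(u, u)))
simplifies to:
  True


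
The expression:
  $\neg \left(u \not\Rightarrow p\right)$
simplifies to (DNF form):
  $p \vee \neg u$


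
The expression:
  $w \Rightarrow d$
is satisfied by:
  {d: True, w: False}
  {w: False, d: False}
  {w: True, d: True}


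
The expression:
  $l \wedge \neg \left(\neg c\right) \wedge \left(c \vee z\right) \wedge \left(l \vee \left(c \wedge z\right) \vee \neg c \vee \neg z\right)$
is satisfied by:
  {c: True, l: True}


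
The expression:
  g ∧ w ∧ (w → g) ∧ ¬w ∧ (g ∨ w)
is never true.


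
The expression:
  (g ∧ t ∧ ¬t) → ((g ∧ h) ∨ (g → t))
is always true.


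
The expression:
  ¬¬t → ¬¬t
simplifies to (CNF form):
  True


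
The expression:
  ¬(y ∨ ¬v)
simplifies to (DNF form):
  v ∧ ¬y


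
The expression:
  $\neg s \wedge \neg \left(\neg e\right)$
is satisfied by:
  {e: True, s: False}


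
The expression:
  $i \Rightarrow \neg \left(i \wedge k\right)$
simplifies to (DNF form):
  $\neg i \vee \neg k$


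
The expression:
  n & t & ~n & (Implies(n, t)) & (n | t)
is never true.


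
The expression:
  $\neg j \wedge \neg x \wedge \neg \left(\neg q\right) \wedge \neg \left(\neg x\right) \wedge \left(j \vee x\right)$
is never true.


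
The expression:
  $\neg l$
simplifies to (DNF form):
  $\neg l$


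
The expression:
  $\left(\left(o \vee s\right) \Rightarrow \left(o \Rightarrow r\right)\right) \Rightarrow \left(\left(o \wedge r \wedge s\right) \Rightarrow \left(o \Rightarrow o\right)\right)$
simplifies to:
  $\text{True}$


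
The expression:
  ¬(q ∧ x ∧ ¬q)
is always true.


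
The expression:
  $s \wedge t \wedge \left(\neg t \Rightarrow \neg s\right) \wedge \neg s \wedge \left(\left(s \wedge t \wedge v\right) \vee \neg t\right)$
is never true.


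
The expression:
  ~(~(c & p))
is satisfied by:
  {c: True, p: True}


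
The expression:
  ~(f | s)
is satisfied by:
  {f: False, s: False}


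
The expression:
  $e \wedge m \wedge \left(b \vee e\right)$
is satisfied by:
  {m: True, e: True}


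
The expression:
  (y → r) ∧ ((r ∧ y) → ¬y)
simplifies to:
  ¬y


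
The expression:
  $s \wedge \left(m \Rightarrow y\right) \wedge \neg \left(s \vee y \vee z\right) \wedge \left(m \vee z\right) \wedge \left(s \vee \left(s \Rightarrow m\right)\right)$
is never true.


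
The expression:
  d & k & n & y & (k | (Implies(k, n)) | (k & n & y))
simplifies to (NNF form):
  d & k & n & y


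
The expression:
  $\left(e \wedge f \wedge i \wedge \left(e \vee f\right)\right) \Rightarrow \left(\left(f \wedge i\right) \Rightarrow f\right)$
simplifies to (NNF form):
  $\text{True}$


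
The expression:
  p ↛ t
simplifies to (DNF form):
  p ∧ ¬t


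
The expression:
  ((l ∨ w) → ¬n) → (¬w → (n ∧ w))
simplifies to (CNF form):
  (l ∨ w) ∧ (n ∨ w)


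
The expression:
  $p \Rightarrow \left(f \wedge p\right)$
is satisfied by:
  {f: True, p: False}
  {p: False, f: False}
  {p: True, f: True}


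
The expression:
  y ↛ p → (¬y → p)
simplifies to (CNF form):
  True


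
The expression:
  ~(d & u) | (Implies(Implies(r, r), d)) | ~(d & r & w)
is always true.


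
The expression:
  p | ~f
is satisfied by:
  {p: True, f: False}
  {f: False, p: False}
  {f: True, p: True}


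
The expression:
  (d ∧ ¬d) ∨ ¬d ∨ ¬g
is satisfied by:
  {g: False, d: False}
  {d: True, g: False}
  {g: True, d: False}


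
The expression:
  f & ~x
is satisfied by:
  {f: True, x: False}


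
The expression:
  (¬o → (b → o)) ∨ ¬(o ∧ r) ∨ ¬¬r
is always true.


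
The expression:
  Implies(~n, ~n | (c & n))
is always true.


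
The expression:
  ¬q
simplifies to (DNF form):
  ¬q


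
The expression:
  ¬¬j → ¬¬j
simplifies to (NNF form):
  True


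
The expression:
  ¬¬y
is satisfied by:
  {y: True}


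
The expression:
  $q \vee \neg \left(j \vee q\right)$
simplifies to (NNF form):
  $q \vee \neg j$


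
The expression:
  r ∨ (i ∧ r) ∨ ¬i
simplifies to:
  r ∨ ¬i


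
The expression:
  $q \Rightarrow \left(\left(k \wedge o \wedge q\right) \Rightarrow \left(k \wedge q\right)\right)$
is always true.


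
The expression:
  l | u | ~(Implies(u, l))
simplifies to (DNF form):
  l | u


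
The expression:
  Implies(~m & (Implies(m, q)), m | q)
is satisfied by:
  {q: True, m: True}
  {q: True, m: False}
  {m: True, q: False}


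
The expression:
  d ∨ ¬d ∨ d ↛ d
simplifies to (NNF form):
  True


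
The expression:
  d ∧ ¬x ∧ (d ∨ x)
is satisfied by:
  {d: True, x: False}


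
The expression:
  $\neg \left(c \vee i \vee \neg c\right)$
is never true.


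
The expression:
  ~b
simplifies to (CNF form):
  ~b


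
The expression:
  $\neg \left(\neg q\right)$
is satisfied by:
  {q: True}


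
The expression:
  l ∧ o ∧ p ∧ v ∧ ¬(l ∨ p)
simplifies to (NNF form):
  False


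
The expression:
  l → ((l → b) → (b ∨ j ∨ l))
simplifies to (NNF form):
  True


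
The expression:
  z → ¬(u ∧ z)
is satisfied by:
  {u: False, z: False}
  {z: True, u: False}
  {u: True, z: False}


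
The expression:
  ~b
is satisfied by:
  {b: False}


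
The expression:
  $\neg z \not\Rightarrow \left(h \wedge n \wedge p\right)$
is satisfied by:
  {p: False, n: False, z: False, h: False}
  {h: True, p: False, n: False, z: False}
  {n: True, h: False, p: False, z: False}
  {h: True, n: True, p: False, z: False}
  {p: True, h: False, n: False, z: False}
  {h: True, p: True, n: False, z: False}
  {n: True, p: True, h: False, z: False}


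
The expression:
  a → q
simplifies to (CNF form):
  q ∨ ¬a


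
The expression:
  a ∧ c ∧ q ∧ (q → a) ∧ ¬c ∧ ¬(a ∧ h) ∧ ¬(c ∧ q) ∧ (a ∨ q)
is never true.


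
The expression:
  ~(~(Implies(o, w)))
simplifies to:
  w | ~o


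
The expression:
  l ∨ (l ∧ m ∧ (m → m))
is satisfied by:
  {l: True}


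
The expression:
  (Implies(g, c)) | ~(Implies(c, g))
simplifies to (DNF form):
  c | ~g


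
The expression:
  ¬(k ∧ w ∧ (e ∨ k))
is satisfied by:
  {w: False, k: False}
  {k: True, w: False}
  {w: True, k: False}


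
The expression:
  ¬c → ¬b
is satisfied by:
  {c: True, b: False}
  {b: False, c: False}
  {b: True, c: True}


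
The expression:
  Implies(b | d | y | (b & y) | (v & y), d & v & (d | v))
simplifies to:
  (d | ~b) & (d | ~y) & (v | ~d)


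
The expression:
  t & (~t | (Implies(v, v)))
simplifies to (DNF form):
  t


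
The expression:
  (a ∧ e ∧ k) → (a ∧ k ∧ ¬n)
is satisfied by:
  {k: False, a: False, n: False, e: False}
  {e: True, k: False, a: False, n: False}
  {n: True, k: False, a: False, e: False}
  {e: True, n: True, k: False, a: False}
  {a: True, e: False, k: False, n: False}
  {e: True, a: True, k: False, n: False}
  {n: True, a: True, e: False, k: False}
  {e: True, n: True, a: True, k: False}
  {k: True, n: False, a: False, e: False}
  {e: True, k: True, n: False, a: False}
  {n: True, k: True, e: False, a: False}
  {e: True, n: True, k: True, a: False}
  {a: True, k: True, n: False, e: False}
  {e: True, a: True, k: True, n: False}
  {n: True, a: True, k: True, e: False}


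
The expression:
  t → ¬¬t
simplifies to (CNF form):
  True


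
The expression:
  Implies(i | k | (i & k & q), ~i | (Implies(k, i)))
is always true.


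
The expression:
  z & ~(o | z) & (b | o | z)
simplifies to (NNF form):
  False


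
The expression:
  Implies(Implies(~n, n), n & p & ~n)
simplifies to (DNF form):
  ~n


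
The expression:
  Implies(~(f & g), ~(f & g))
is always true.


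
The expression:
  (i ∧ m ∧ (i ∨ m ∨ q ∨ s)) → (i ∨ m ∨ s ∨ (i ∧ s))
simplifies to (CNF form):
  True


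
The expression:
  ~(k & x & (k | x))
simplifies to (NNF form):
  ~k | ~x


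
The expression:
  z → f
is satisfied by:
  {f: True, z: False}
  {z: False, f: False}
  {z: True, f: True}


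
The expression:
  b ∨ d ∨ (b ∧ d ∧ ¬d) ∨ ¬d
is always true.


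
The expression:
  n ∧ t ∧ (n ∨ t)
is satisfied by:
  {t: True, n: True}


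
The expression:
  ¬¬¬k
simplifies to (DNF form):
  ¬k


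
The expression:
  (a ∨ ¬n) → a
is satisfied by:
  {n: True, a: True}
  {n: True, a: False}
  {a: True, n: False}


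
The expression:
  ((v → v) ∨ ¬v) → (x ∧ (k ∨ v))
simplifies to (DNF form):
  (k ∧ x) ∨ (v ∧ x)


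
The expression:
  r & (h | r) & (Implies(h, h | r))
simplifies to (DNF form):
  r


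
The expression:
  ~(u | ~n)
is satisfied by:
  {n: True, u: False}


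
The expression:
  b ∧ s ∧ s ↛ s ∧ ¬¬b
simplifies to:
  False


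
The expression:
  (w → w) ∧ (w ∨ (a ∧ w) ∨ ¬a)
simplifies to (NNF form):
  w ∨ ¬a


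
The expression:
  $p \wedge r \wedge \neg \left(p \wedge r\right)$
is never true.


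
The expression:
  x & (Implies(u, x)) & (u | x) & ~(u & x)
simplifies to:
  x & ~u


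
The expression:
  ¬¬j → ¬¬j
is always true.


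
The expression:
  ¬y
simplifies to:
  ¬y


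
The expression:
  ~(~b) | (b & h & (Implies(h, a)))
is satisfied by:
  {b: True}


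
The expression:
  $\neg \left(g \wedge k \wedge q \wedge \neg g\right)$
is always true.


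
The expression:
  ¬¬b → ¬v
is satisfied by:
  {v: False, b: False}
  {b: True, v: False}
  {v: True, b: False}


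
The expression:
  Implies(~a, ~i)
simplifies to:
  a | ~i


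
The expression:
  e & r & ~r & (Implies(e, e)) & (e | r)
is never true.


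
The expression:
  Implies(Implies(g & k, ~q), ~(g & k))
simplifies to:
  q | ~g | ~k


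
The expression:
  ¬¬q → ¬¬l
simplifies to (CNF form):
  l ∨ ¬q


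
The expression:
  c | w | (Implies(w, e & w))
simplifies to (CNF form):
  True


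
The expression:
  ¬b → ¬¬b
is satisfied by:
  {b: True}


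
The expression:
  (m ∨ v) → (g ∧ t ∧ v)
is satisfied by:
  {t: True, g: True, m: False, v: False}
  {t: True, m: False, g: False, v: False}
  {g: True, t: False, m: False, v: False}
  {t: False, m: False, g: False, v: False}
  {t: True, v: True, g: True, m: False}
  {t: True, v: True, g: True, m: True}


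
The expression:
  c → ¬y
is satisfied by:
  {c: False, y: False}
  {y: True, c: False}
  {c: True, y: False}


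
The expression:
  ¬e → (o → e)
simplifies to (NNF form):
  e ∨ ¬o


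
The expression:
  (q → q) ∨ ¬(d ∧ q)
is always true.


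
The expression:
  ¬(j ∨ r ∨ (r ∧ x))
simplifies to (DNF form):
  ¬j ∧ ¬r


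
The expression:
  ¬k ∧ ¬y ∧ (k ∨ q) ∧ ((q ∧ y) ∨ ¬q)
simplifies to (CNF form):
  False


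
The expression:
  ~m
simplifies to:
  ~m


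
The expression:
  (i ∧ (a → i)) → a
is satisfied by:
  {a: True, i: False}
  {i: False, a: False}
  {i: True, a: True}


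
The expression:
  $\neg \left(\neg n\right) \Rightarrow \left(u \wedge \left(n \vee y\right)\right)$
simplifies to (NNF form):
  $u \vee \neg n$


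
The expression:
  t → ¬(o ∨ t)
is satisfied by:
  {t: False}


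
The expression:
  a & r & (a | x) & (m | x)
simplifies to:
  a & r & (m | x)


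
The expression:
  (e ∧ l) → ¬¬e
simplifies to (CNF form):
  True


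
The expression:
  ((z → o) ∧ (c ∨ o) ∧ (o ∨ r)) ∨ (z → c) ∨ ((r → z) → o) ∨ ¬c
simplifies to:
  True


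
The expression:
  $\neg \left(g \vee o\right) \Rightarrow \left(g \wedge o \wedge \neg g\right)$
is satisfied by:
  {o: True, g: True}
  {o: True, g: False}
  {g: True, o: False}


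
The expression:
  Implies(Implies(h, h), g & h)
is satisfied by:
  {h: True, g: True}


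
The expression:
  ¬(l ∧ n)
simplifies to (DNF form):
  ¬l ∨ ¬n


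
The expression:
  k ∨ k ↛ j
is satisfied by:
  {k: True}


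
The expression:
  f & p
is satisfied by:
  {p: True, f: True}


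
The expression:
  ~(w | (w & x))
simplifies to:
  ~w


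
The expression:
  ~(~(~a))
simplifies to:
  ~a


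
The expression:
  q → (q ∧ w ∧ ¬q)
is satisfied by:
  {q: False}


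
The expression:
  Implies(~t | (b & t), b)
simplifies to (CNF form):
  b | t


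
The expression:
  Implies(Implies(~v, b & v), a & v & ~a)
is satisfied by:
  {v: False}


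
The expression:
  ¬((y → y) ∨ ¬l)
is never true.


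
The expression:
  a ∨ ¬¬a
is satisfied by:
  {a: True}


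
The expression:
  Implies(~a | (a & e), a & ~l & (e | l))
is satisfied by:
  {a: True, l: False, e: False}
  {a: True, e: True, l: False}
  {a: True, l: True, e: False}


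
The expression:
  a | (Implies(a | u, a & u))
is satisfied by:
  {a: True, u: False}
  {u: False, a: False}
  {u: True, a: True}


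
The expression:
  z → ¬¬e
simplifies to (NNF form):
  e ∨ ¬z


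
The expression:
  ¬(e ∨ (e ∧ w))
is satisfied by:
  {e: False}


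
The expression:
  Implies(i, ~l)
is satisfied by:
  {l: False, i: False}
  {i: True, l: False}
  {l: True, i: False}


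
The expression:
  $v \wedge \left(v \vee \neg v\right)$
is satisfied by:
  {v: True}


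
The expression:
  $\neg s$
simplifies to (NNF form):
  $\neg s$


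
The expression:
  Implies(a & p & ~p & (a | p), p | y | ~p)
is always true.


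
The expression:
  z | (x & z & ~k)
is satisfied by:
  {z: True}


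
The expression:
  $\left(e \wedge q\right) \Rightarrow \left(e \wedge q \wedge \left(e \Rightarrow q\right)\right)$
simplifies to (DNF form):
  $\text{True}$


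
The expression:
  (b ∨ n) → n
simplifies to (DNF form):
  n ∨ ¬b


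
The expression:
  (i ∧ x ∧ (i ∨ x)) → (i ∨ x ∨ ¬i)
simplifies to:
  True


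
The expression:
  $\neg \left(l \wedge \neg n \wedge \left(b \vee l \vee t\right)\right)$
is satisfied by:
  {n: True, l: False}
  {l: False, n: False}
  {l: True, n: True}


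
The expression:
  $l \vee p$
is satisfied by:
  {l: True, p: True}
  {l: True, p: False}
  {p: True, l: False}


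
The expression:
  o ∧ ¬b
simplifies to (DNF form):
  o ∧ ¬b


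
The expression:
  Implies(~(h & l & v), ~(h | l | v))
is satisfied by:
  {l: False, h: False, v: False}
  {h: True, v: True, l: True}


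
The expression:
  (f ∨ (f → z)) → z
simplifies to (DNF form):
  z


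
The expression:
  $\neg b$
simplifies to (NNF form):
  $\neg b$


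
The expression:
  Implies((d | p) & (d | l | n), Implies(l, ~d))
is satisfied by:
  {l: False, d: False}
  {d: True, l: False}
  {l: True, d: False}


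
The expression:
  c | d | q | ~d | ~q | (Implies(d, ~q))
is always true.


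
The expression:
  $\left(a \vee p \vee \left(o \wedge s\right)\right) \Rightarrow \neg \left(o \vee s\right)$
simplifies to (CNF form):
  $\left(\neg a \vee \neg o\right) \wedge \left(\neg a \vee \neg s\right) \wedge \left(\neg o \vee \neg p\right) \wedge \left(\neg o \vee \neg s\right) \wedge \left(\neg p \vee \neg s\right)$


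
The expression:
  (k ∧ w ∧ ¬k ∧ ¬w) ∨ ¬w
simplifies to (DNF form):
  ¬w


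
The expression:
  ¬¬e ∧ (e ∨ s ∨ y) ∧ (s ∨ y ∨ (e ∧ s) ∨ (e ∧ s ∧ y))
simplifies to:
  e ∧ (s ∨ y)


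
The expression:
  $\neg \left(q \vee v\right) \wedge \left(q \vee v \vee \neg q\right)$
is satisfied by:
  {q: False, v: False}


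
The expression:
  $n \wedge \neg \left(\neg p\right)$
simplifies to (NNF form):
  $n \wedge p$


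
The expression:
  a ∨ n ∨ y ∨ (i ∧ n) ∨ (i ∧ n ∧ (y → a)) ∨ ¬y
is always true.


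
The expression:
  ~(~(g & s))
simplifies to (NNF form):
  g & s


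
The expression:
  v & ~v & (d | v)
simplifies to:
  False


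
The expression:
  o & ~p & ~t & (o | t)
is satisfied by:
  {o: True, p: False, t: False}


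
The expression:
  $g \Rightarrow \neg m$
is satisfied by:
  {g: False, m: False}
  {m: True, g: False}
  {g: True, m: False}


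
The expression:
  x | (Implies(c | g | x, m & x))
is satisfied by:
  {x: True, g: False, c: False}
  {x: True, c: True, g: False}
  {x: True, g: True, c: False}
  {x: True, c: True, g: True}
  {c: False, g: False, x: False}


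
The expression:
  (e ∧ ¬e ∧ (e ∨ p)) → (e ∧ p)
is always true.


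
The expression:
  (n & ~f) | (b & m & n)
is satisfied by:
  {b: True, n: True, m: True, f: False}
  {b: True, n: True, m: False, f: False}
  {n: True, m: True, b: False, f: False}
  {n: True, b: False, m: False, f: False}
  {f: True, b: True, n: True, m: True}


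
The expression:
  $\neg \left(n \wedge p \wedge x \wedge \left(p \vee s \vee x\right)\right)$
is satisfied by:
  {x: False, p: False, n: False}
  {n: True, x: False, p: False}
  {p: True, x: False, n: False}
  {n: True, p: True, x: False}
  {x: True, n: False, p: False}
  {n: True, x: True, p: False}
  {p: True, x: True, n: False}


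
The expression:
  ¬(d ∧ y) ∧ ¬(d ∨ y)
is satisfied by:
  {d: False, y: False}


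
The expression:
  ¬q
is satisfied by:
  {q: False}


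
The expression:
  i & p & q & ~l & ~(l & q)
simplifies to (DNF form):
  i & p & q & ~l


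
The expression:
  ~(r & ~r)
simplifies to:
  True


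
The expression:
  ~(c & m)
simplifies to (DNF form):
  ~c | ~m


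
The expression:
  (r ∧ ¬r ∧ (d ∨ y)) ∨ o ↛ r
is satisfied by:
  {o: True, r: False}


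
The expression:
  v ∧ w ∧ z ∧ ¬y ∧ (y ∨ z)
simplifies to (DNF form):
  v ∧ w ∧ z ∧ ¬y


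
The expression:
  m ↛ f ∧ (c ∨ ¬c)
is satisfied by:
  {m: True, f: False}


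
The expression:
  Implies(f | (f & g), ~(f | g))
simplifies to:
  ~f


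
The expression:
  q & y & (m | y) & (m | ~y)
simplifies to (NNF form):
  m & q & y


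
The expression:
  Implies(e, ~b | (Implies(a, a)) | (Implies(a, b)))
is always true.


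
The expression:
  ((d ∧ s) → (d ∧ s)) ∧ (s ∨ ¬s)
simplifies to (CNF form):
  True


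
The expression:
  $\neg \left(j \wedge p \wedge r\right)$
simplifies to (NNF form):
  $\neg j \vee \neg p \vee \neg r$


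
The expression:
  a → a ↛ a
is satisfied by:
  {a: False}


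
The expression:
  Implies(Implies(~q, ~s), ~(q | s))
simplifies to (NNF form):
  ~q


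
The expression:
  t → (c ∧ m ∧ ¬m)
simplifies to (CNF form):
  ¬t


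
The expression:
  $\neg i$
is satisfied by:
  {i: False}


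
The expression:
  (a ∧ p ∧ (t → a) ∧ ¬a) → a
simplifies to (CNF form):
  True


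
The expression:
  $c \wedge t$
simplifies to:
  $c \wedge t$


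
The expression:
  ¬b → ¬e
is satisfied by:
  {b: True, e: False}
  {e: False, b: False}
  {e: True, b: True}
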